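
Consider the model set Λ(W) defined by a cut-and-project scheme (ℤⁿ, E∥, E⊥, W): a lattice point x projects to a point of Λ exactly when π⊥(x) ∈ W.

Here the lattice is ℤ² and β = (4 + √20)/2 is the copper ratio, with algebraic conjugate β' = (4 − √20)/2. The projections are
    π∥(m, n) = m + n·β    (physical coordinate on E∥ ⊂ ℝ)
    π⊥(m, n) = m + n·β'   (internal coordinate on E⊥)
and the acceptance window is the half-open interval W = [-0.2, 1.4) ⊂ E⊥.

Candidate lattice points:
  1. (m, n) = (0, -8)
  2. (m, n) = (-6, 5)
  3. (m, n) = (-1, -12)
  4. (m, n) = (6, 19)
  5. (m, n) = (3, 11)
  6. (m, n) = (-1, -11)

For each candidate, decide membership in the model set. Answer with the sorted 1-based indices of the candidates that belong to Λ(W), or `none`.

Compute β' = (4−√20)/2 = -0.236068, so π⊥(m,n) = m -0.236068·n.
candidate 1: (m,n)=(0,-8) → π∥ = 0-8·β ≈ -33.888544, π⊥ = 0-8·β' ≈ 1.888544 ∉ [-0.2, 1.4) ⇒ out
candidate 2: (m,n)=(-6,5) → π∥ = -6+5·β ≈ 15.180340, π⊥ = -6+5·β' ≈ -7.180340 ∉ [-0.2, 1.4) ⇒ out
candidate 3: (m,n)=(-1,-12) → π∥ = -1-12·β ≈ -51.832816, π⊥ = -1-12·β' ≈ 1.832816 ∉ [-0.2, 1.4) ⇒ out
candidate 4: (m,n)=(6,19) → π∥ = 6+19·β ≈ 86.485292, π⊥ = 6+19·β' ≈ 1.514708 ∉ [-0.2, 1.4) ⇒ out
candidate 5: (m,n)=(3,11) → π∥ = 3+11·β ≈ 49.596748, π⊥ = 3+11·β' ≈ 0.403252 ∈ [-0.2, 1.4) ⇒ IN Λ
candidate 6: (m,n)=(-1,-11) → π∥ = -1-11·β ≈ -47.596748, π⊥ = -1-11·β' ≈ 1.596748 ∉ [-0.2, 1.4) ⇒ out

5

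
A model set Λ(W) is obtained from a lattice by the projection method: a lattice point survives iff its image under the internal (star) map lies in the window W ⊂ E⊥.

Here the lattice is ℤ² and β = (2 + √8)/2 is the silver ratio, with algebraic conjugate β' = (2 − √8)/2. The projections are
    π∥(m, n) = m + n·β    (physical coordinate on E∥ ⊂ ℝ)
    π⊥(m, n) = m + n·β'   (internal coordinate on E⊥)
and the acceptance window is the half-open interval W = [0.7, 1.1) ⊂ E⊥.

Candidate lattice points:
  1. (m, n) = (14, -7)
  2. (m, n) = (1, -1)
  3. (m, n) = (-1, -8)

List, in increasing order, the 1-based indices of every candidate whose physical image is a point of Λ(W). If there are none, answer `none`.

Numerically β ≈ 2.414214 and β' = −1/β ≈ -0.414214.
candidate 1: (m,n)=(14,-7) → π∥ = 14-7·β ≈ -2.899495, π⊥ = 14-7·β' ≈ 16.899495 ∉ [0.7, 1.1) ⇒ out
candidate 2: (m,n)=(1,-1) → π∥ = 1-1·β ≈ -1.414214, π⊥ = 1-1·β' ≈ 1.414214 ∉ [0.7, 1.1) ⇒ out
candidate 3: (m,n)=(-1,-8) → π∥ = -1-8·β ≈ -20.313708, π⊥ = -1-8·β' ≈ 2.313708 ∉ [0.7, 1.1) ⇒ out

none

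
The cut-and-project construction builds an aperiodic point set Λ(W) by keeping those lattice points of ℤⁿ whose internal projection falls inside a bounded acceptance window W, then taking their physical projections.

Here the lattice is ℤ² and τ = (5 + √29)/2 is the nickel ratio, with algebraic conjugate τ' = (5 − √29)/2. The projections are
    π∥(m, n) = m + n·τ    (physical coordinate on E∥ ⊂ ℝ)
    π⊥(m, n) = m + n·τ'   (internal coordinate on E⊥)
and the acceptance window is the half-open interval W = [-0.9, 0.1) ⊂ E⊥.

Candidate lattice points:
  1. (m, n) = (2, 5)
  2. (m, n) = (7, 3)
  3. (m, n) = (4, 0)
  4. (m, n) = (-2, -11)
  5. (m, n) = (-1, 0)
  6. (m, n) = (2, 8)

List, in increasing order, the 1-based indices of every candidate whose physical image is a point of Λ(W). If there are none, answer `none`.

none

Numerically τ ≈ 5.19258 and τ' = −1/τ ≈ -0.19258.
[1] lift (2,5): star map gives 1.03709; window check -0.9 ≤ 1.03709 < 0.1 is false → out
[2] lift (7,3): star map gives 6.42225; window check -0.9 ≤ 6.42225 < 0.1 is false → out
[3] lift (4,0): star map gives 4.00000; window check -0.9 ≤ 4.00000 < 0.1 is false → out
[4] lift (-2,-11): star map gives 0.11841; window check -0.9 ≤ 0.11841 < 0.1 is false → out
[5] lift (-1,0): star map gives -1.00000; window check -0.9 ≤ -1.00000 < 0.1 is false → out
[6] lift (2,8): star map gives 0.45934; window check -0.9 ≤ 0.45934 < 0.1 is false → out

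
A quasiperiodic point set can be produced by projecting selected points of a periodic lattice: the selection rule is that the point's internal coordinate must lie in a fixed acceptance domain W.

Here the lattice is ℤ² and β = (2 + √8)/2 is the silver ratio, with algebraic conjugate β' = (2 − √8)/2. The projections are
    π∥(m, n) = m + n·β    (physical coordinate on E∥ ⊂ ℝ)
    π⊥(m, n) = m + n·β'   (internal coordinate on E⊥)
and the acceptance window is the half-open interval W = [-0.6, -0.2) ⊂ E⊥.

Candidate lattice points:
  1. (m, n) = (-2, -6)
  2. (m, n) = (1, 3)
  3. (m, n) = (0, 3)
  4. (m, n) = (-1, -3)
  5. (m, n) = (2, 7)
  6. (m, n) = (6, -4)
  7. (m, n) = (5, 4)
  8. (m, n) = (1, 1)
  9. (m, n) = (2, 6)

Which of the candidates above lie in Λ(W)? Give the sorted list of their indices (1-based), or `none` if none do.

β' = (2−√8)/2 ≈ -0.414214.
[1] lift (-2,-6): star map gives 0.485281; window check -0.6 ≤ 0.485281 < -0.2 is false → out
[2] lift (1,3): star map gives -0.242641; window check -0.6 ≤ -0.242641 < -0.2 is true → IN Λ
[3] lift (0,3): star map gives -1.242641; window check -0.6 ≤ -1.242641 < -0.2 is false → out
[4] lift (-1,-3): star map gives 0.242641; window check -0.6 ≤ 0.242641 < -0.2 is false → out
[5] lift (2,7): star map gives -0.899495; window check -0.6 ≤ -0.899495 < -0.2 is false → out
[6] lift (6,-4): star map gives 7.656854; window check -0.6 ≤ 7.656854 < -0.2 is false → out
[7] lift (5,4): star map gives 3.343146; window check -0.6 ≤ 3.343146 < -0.2 is false → out
[8] lift (1,1): star map gives 0.585786; window check -0.6 ≤ 0.585786 < -0.2 is false → out
[9] lift (2,6): star map gives -0.485281; window check -0.6 ≤ -0.485281 < -0.2 is true → IN Λ

2, 9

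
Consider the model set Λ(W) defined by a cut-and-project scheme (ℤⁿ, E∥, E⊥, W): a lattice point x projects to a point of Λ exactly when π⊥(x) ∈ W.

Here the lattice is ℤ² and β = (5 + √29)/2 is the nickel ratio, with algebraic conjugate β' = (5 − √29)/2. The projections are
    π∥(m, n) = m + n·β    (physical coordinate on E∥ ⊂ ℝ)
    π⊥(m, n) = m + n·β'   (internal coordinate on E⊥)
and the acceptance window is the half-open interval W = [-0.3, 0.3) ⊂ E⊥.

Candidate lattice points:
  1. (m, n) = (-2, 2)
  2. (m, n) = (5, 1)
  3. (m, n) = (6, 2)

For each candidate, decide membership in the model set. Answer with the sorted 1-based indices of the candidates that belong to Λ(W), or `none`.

none

β' = (5−√29)/2 ≈ -0.192582.
[1] lift (-2,2): star map gives -2.385165; window check -0.3 ≤ -2.385165 < 0.3 is false → out
[2] lift (5,1): star map gives 4.807418; window check -0.3 ≤ 4.807418 < 0.3 is false → out
[3] lift (6,2): star map gives 5.614835; window check -0.3 ≤ 5.614835 < 0.3 is false → out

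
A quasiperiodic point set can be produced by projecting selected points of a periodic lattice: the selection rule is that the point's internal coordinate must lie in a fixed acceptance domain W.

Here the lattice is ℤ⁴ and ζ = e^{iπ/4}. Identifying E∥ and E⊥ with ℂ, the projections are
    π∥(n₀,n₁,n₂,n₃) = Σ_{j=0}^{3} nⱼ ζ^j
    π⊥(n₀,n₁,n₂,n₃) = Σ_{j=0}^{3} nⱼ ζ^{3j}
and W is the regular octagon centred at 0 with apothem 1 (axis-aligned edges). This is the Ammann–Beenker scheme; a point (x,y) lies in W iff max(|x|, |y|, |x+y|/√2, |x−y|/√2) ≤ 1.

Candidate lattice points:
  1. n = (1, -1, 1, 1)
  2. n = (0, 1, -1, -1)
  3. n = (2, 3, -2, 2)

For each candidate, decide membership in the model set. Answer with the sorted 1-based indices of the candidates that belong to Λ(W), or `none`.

Internal map: ζ^{3j} for j=0..3 gives (1,0), (−√2/2,√2/2), (0,−1), (√2/2,√2/2).
candidate 1: n = (1, -1, 1, 1) → π⊥ ≈ (+2.41421, -1.00000); max(|x|,|y|,|x±y|/√2) = 2.41421 > 1 ⇒ ∉ W
candidate 2: n = (0, 1, -1, -1) → π⊥ ≈ (-1.41421, +1.00000); max(|x|,|y|,|x±y|/√2) = 1.70711 > 1 ⇒ ∉ W
candidate 3: n = (2, 3, -2, 2) → π⊥ ≈ (+1.29289, +5.53553); max(|x|,|y|,|x±y|/√2) = 5.53553 > 1 ⇒ ∉ W

none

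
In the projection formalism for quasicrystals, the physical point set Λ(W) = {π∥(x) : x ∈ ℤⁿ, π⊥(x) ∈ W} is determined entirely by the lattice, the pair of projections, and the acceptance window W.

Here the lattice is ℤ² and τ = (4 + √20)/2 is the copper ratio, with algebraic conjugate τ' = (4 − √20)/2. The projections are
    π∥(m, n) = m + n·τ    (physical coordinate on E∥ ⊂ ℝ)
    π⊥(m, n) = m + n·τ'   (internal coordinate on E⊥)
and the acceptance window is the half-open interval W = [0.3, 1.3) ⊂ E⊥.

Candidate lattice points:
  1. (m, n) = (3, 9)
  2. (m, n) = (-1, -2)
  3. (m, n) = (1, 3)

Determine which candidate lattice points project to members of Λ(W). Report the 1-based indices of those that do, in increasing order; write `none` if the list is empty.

τ' = (4−√20)/2 ≈ -0.23607.
candidate 1: (m,n)=(3,9) → π∥ = 3+9·τ ≈ 41.12461, π⊥ = 3+9·τ' ≈ 0.87539 ∈ [0.3, 1.3) ⇒ IN Λ
candidate 2: (m,n)=(-1,-2) → π∥ = -1-2·τ ≈ -9.47214, π⊥ = -1-2·τ' ≈ -0.52786 ∉ [0.3, 1.3) ⇒ out
candidate 3: (m,n)=(1,3) → π∥ = 1+3·τ ≈ 13.70820, π⊥ = 1+3·τ' ≈ 0.29180 ∉ [0.3, 1.3) ⇒ out

1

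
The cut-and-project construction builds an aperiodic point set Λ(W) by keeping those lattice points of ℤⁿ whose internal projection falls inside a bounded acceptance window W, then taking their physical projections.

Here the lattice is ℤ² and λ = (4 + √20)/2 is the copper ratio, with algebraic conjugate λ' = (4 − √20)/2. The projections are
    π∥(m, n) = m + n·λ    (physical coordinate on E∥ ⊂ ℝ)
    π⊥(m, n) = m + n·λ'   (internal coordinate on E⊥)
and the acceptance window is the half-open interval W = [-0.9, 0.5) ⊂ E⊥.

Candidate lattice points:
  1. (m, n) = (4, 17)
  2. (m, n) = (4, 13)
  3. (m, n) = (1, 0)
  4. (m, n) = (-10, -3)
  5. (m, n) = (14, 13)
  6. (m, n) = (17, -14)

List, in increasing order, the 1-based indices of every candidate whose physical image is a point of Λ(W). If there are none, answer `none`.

1

λ' = (4−√20)/2 ≈ -0.236068.
candidate 1: (m,n)=(4,17) → π∥ = 4+17·λ ≈ 76.013156, π⊥ = 4+17·λ' ≈ -0.013156 ∈ [-0.9, 0.5) ⇒ IN Λ
candidate 2: (m,n)=(4,13) → π∥ = 4+13·λ ≈ 59.068884, π⊥ = 4+13·λ' ≈ 0.931116 ∉ [-0.9, 0.5) ⇒ out
candidate 3: (m,n)=(1,0) → π∥ = 1+0·λ ≈ 1.000000, π⊥ = 1+0·λ' ≈ 1.000000 ∉ [-0.9, 0.5) ⇒ out
candidate 4: (m,n)=(-10,-3) → π∥ = -10-3·λ ≈ -22.708204, π⊥ = -10-3·λ' ≈ -9.291796 ∉ [-0.9, 0.5) ⇒ out
candidate 5: (m,n)=(14,13) → π∥ = 14+13·λ ≈ 69.068884, π⊥ = 14+13·λ' ≈ 10.931116 ∉ [-0.9, 0.5) ⇒ out
candidate 6: (m,n)=(17,-14) → π∥ = 17-14·λ ≈ -42.304952, π⊥ = 17-14·λ' ≈ 20.304952 ∉ [-0.9, 0.5) ⇒ out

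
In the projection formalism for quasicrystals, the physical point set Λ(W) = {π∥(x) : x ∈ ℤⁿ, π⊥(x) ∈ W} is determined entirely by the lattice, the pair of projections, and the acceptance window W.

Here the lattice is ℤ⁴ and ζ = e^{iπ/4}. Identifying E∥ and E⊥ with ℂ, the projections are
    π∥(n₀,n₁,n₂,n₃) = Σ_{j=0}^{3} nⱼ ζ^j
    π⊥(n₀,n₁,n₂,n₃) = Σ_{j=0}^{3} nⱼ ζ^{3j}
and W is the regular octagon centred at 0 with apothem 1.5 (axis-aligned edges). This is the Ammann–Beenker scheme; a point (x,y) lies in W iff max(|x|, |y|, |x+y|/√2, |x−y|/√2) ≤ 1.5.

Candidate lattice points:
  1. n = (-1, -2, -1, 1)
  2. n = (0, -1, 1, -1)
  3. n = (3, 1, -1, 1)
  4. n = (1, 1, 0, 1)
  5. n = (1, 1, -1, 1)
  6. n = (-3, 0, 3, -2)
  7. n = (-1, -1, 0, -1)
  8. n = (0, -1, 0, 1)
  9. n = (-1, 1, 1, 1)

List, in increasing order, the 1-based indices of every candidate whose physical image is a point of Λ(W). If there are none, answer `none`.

Internal map: ζ^{3j} for j=0..3 gives (1,0), (−√2/2,√2/2), (0,−1), (√2/2,√2/2).
#1 (-1, -2, -1, 1): internal (1.1213, 0.2929); octagon support 1.1213 vs apothem 1.5 → ∈ W
#2 (0, -1, 1, -1): internal (0.0000, -2.4142); octagon support 2.4142 vs apothem 1.5 → ∉ W
#3 (3, 1, -1, 1): internal (3.0000, 2.4142); octagon support 3.8284 vs apothem 1.5 → ∉ W
#4 (1, 1, 0, 1): internal (1.0000, 1.4142); octagon support 1.7071 vs apothem 1.5 → ∉ W
#5 (1, 1, -1, 1): internal (1.0000, 2.4142); octagon support 2.4142 vs apothem 1.5 → ∉ W
#6 (-3, 0, 3, -2): internal (-4.4142, -4.4142); octagon support 6.2426 vs apothem 1.5 → ∉ W
#7 (-1, -1, 0, -1): internal (-1.0000, -1.4142); octagon support 1.7071 vs apothem 1.5 → ∉ W
#8 (0, -1, 0, 1): internal (1.4142, 0.0000); octagon support 1.4142 vs apothem 1.5 → ∈ W
#9 (-1, 1, 1, 1): internal (-1.0000, 0.4142); octagon support 1.0000 vs apothem 1.5 → ∈ W

1, 8, 9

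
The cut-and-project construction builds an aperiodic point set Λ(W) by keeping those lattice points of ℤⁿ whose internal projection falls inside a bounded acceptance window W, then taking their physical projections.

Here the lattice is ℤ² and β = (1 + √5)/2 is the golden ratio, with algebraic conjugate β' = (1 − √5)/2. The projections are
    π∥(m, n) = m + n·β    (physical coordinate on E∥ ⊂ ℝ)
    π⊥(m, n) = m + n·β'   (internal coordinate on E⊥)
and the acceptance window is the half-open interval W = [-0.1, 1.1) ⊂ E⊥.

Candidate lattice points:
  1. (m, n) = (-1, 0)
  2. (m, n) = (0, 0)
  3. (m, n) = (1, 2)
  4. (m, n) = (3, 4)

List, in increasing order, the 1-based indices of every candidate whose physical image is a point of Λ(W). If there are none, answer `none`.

2, 4

Compute β' = (1−√5)/2 = -0.61803, so π⊥(m,n) = m -0.61803·n.
#1 (-1,0): internal coord -1 + (0)·β' = -1.00000; -1.00000 ∉ [-0.1, 1.1) → out
#2 (0,0): internal coord 0 + (0)·β' = +0.00000; +0.00000 ∈ [-0.1, 1.1) → IN Λ
#3 (1,2): internal coord 1 + (2)·β' = -0.23607; -0.23607 ∉ [-0.1, 1.1) → out
#4 (3,4): internal coord 3 + (4)·β' = +0.52786; +0.52786 ∈ [-0.1, 1.1) → IN Λ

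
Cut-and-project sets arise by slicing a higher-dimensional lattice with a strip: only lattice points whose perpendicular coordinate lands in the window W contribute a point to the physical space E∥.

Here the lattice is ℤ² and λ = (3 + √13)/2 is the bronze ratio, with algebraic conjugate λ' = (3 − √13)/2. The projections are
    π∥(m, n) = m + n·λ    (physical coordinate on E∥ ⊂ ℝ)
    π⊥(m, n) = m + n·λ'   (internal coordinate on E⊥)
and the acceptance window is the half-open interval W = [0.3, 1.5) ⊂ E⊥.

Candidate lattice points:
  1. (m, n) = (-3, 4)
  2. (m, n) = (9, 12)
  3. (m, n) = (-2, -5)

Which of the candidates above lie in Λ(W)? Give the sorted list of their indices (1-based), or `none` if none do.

Numerically λ ≈ 3.302776 and λ' = −1/λ ≈ -0.302776.
candidate 1: (m,n)=(-3,4) → π∥ = -3+4·λ ≈ 10.211103, π⊥ = -3+4·λ' ≈ -4.211103 ∉ [0.3, 1.5) ⇒ out
candidate 2: (m,n)=(9,12) → π∥ = 9+12·λ ≈ 48.633308, π⊥ = 9+12·λ' ≈ 5.366692 ∉ [0.3, 1.5) ⇒ out
candidate 3: (m,n)=(-2,-5) → π∥ = -2-5·λ ≈ -18.513878, π⊥ = -2-5·λ' ≈ -0.486122 ∉ [0.3, 1.5) ⇒ out

none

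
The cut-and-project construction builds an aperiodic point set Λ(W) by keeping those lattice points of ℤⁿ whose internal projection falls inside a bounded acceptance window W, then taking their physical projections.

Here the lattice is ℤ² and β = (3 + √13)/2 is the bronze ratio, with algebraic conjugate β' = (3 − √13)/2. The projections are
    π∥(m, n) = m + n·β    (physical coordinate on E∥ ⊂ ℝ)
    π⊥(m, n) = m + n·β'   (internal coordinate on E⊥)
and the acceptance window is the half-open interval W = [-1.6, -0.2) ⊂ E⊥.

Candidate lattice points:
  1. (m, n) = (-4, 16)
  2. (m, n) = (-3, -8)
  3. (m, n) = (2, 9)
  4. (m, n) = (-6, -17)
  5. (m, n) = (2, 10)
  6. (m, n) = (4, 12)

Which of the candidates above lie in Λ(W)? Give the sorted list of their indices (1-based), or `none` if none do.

Numerically β ≈ 3.30278 and β' = −1/β ≈ -0.30278.
#1 (-4,16): internal coord -4 + (16)·β' = -8.84441; -8.84441 ∉ [-1.6, -0.2) → out
#2 (-3,-8): internal coord -3 + (-8)·β' = -0.57779; -0.57779 ∈ [-1.6, -0.2) → IN Λ
#3 (2,9): internal coord 2 + (9)·β' = -0.72498; -0.72498 ∈ [-1.6, -0.2) → IN Λ
#4 (-6,-17): internal coord -6 + (-17)·β' = -0.85281; -0.85281 ∈ [-1.6, -0.2) → IN Λ
#5 (2,10): internal coord 2 + (10)·β' = -1.02776; -1.02776 ∈ [-1.6, -0.2) → IN Λ
#6 (4,12): internal coord 4 + (12)·β' = +0.36669; +0.36669 ∉ [-1.6, -0.2) → out

2, 3, 4, 5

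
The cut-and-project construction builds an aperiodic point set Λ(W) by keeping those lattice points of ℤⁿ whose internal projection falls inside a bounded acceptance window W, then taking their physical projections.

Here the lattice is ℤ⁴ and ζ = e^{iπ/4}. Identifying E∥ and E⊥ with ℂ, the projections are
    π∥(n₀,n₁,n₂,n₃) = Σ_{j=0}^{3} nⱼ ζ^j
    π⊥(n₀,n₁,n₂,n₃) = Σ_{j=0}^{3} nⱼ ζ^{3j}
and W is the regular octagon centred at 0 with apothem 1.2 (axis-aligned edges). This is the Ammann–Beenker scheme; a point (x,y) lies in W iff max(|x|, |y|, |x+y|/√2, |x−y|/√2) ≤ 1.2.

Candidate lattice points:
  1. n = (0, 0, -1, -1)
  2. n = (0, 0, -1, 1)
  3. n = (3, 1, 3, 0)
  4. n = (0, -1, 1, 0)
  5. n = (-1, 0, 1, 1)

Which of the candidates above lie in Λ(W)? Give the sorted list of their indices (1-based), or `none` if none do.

1, 5

Internal map: ζ^{3j} for j=0..3 gives (1,0), (−√2/2,√2/2), (0,−1), (√2/2,√2/2).
#1 (0, 0, -1, -1): internal (-0.707107, 0.292893); octagon support 0.707107 vs apothem 1.2 → ∈ W
#2 (0, 0, -1, 1): internal (0.707107, 1.707107); octagon support 1.707107 vs apothem 1.2 → ∉ W
#3 (3, 1, 3, 0): internal (2.292893, -2.292893); octagon support 3.242641 vs apothem 1.2 → ∉ W
#4 (0, -1, 1, 0): internal (0.707107, -1.707107); octagon support 1.707107 vs apothem 1.2 → ∉ W
#5 (-1, 0, 1, 1): internal (-0.292893, -0.292893); octagon support 0.414214 vs apothem 1.2 → ∈ W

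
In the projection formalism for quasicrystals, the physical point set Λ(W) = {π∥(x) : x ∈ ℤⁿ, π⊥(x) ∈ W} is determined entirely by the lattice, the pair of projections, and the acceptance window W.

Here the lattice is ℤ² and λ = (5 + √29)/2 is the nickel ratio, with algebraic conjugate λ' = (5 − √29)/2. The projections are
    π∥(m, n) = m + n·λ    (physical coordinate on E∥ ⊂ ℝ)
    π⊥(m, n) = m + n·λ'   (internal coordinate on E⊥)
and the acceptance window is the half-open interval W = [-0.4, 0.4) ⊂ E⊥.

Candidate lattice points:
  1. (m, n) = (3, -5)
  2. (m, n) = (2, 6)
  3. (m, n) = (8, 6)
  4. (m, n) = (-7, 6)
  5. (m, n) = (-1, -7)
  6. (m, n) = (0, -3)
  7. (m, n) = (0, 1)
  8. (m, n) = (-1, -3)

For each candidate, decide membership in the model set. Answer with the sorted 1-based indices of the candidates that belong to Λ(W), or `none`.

Compute λ' = (5−√29)/2 = -0.19258, so π⊥(m,n) = m -0.19258·n.
#1 (3,-5): internal coord 3 + (-5)·λ' = +3.96291; +3.96291 ∉ [-0.4, 0.4) → out
#2 (2,6): internal coord 2 + (6)·λ' = +0.84451; +0.84451 ∉ [-0.4, 0.4) → out
#3 (8,6): internal coord 8 + (6)·λ' = +6.84451; +6.84451 ∉ [-0.4, 0.4) → out
#4 (-7,6): internal coord -7 + (6)·λ' = -8.15549; -8.15549 ∉ [-0.4, 0.4) → out
#5 (-1,-7): internal coord -1 + (-7)·λ' = +0.34808; +0.34808 ∈ [-0.4, 0.4) → IN Λ
#6 (0,-3): internal coord 0 + (-3)·λ' = +0.57775; +0.57775 ∉ [-0.4, 0.4) → out
#7 (0,1): internal coord 0 + (1)·λ' = -0.19258; -0.19258 ∈ [-0.4, 0.4) → IN Λ
#8 (-1,-3): internal coord -1 + (-3)·λ' = -0.42225; -0.42225 ∉ [-0.4, 0.4) → out

5, 7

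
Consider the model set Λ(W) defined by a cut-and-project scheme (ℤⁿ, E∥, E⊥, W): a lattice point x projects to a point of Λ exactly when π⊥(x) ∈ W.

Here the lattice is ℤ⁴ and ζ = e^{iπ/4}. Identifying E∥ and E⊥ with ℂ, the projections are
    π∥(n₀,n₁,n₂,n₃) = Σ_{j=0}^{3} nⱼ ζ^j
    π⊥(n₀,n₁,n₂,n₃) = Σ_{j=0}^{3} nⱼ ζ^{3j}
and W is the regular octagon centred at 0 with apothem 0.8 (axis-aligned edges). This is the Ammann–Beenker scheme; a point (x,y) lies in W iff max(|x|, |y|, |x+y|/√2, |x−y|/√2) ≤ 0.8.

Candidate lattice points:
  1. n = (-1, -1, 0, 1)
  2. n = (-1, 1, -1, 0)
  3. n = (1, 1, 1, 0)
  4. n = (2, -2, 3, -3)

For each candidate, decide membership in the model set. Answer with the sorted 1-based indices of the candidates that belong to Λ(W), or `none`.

π⊥(n) = n₀ + n₁ζ³ + n₂ζ⁶ + n₃ζ⁹ where ζ = e^{iπ/4}.
#1 (-1, -1, 0, 1): internal (0.414214, 0.000000); octagon support 0.414214 vs apothem 0.8 → ∈ W
#2 (-1, 1, -1, 0): internal (-1.707107, 1.707107); octagon support 2.414214 vs apothem 0.8 → ∉ W
#3 (1, 1, 1, 0): internal (0.292893, -0.292893); octagon support 0.414214 vs apothem 0.8 → ∈ W
#4 (2, -2, 3, -3): internal (1.292893, -6.535534); octagon support 6.535534 vs apothem 0.8 → ∉ W

1, 3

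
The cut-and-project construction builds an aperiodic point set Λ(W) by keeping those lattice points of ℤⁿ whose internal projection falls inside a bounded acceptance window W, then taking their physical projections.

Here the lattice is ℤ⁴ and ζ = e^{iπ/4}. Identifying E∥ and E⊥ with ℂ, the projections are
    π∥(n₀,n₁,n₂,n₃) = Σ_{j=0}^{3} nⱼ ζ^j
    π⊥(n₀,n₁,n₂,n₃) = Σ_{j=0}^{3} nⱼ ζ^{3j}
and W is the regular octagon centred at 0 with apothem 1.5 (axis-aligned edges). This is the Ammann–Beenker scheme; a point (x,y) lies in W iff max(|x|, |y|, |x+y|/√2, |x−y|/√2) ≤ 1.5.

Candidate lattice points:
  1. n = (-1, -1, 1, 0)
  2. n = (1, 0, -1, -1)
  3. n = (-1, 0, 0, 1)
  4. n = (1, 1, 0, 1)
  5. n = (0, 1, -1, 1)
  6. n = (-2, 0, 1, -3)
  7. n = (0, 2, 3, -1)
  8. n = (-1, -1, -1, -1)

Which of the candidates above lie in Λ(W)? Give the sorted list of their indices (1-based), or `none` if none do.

2, 3, 8

With ζ = e^{iπ/4} the internal vectors are ζ^0,ζ^3,ζ^6,ζ^9.
#1 (-1, -1, 1, 0): internal (-0.29289, -1.70711); octagon support 1.70711 vs apothem 1.5 → ∉ W
#2 (1, 0, -1, -1): internal (0.29289, 0.29289); octagon support 0.41421 vs apothem 1.5 → ∈ W
#3 (-1, 0, 0, 1): internal (-0.29289, 0.70711); octagon support 0.70711 vs apothem 1.5 → ∈ W
#4 (1, 1, 0, 1): internal (1.00000, 1.41421); octagon support 1.70711 vs apothem 1.5 → ∉ W
#5 (0, 1, -1, 1): internal (0.00000, 2.41421); octagon support 2.41421 vs apothem 1.5 → ∉ W
#6 (-2, 0, 1, -3): internal (-4.12132, -3.12132); octagon support 5.12132 vs apothem 1.5 → ∉ W
#7 (0, 2, 3, -1): internal (-2.12132, -2.29289); octagon support 3.12132 vs apothem 1.5 → ∉ W
#8 (-1, -1, -1, -1): internal (-1.00000, -0.41421); octagon support 1.00000 vs apothem 1.5 → ∈ W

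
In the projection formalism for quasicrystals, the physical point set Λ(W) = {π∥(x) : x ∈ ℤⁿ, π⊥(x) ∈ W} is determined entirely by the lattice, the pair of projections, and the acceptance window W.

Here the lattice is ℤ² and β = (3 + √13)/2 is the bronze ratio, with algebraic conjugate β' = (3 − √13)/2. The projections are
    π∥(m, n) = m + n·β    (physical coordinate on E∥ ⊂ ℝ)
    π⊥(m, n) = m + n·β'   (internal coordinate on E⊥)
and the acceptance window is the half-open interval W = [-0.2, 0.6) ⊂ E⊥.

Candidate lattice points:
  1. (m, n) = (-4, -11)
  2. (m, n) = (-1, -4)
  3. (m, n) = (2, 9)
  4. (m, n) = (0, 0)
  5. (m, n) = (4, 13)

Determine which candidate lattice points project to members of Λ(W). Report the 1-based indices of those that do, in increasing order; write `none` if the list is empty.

β' = (3−√13)/2 ≈ -0.302776.
candidate 1: (m,n)=(-4,-11) → π∥ = -4-11·β ≈ -40.330532, π⊥ = -4-11·β' ≈ -0.669468 ∉ [-0.2, 0.6) ⇒ out
candidate 2: (m,n)=(-1,-4) → π∥ = -1-4·β ≈ -14.211103, π⊥ = -1-4·β' ≈ 0.211103 ∈ [-0.2, 0.6) ⇒ IN Λ
candidate 3: (m,n)=(2,9) → π∥ = 2+9·β ≈ 31.724981, π⊥ = 2+9·β' ≈ -0.724981 ∉ [-0.2, 0.6) ⇒ out
candidate 4: (m,n)=(0,0) → π∥ = 0+0·β ≈ 0.000000, π⊥ = 0+0·β' ≈ 0.000000 ∈ [-0.2, 0.6) ⇒ IN Λ
candidate 5: (m,n)=(4,13) → π∥ = 4+13·β ≈ 46.936083, π⊥ = 4+13·β' ≈ 0.063917 ∈ [-0.2, 0.6) ⇒ IN Λ

2, 4, 5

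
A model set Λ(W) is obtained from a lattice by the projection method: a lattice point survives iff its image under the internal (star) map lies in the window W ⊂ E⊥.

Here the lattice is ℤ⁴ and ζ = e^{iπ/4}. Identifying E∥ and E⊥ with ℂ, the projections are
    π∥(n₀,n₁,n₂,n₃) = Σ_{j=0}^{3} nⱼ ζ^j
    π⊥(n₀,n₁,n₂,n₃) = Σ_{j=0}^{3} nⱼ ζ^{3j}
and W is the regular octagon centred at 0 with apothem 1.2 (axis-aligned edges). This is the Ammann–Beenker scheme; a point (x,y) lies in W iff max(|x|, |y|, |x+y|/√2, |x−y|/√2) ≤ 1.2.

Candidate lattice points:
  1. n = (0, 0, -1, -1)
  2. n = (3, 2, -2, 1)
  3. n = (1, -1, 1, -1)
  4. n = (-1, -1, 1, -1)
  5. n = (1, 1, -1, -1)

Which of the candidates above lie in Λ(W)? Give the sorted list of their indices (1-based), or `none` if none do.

1, 5

Internal map: ζ^{3j} for j=0..3 gives (1,0), (−√2/2,√2/2), (0,−1), (√2/2,√2/2).
candidate 1: n = (0, 0, -1, -1) → π⊥ ≈ (-0.7071, +0.2929); max(|x|,|y|,|x±y|/√2) = 0.7071 ≤ 1.2 ⇒ ∈ W
candidate 2: n = (3, 2, -2, 1) → π⊥ ≈ (+2.2929, +4.1213); max(|x|,|y|,|x±y|/√2) = 4.5355 > 1.2 ⇒ ∉ W
candidate 3: n = (1, -1, 1, -1) → π⊥ ≈ (+1.0000, -2.4142); max(|x|,|y|,|x±y|/√2) = 2.4142 > 1.2 ⇒ ∉ W
candidate 4: n = (-1, -1, 1, -1) → π⊥ ≈ (-1.0000, -2.4142); max(|x|,|y|,|x±y|/√2) = 2.4142 > 1.2 ⇒ ∉ W
candidate 5: n = (1, 1, -1, -1) → π⊥ ≈ (-0.4142, +1.0000); max(|x|,|y|,|x±y|/√2) = 1.0000 ≤ 1.2 ⇒ ∈ W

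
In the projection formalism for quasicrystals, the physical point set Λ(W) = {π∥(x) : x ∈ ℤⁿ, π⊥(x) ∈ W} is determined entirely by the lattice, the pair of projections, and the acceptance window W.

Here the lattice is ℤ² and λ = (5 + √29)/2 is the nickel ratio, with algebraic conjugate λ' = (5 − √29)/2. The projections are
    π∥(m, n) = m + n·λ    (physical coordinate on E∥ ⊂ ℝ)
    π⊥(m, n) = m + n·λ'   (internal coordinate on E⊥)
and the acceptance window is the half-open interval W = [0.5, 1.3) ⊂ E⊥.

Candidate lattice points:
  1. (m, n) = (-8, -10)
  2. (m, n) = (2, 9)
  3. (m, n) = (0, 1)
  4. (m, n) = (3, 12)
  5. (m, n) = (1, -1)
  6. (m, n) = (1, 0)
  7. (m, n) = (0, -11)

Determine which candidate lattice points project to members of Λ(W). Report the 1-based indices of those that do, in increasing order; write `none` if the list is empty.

λ' = (5−√29)/2 ≈ -0.19258.
candidate 1: (m,n)=(-8,-10) → π∥ = -8-10·λ ≈ -59.92582, π⊥ = -8-10·λ' ≈ -6.07418 ∉ [0.5, 1.3) ⇒ out
candidate 2: (m,n)=(2,9) → π∥ = 2+9·λ ≈ 48.73324, π⊥ = 2+9·λ' ≈ 0.26676 ∉ [0.5, 1.3) ⇒ out
candidate 3: (m,n)=(0,1) → π∥ = 0+1·λ ≈ 5.19258, π⊥ = 0+1·λ' ≈ -0.19258 ∉ [0.5, 1.3) ⇒ out
candidate 4: (m,n)=(3,12) → π∥ = 3+12·λ ≈ 65.31099, π⊥ = 3+12·λ' ≈ 0.68901 ∈ [0.5, 1.3) ⇒ IN Λ
candidate 5: (m,n)=(1,-1) → π∥ = 1-1·λ ≈ -4.19258, π⊥ = 1-1·λ' ≈ 1.19258 ∈ [0.5, 1.3) ⇒ IN Λ
candidate 6: (m,n)=(1,0) → π∥ = 1+0·λ ≈ 1.00000, π⊥ = 1+0·λ' ≈ 1.00000 ∈ [0.5, 1.3) ⇒ IN Λ
candidate 7: (m,n)=(0,-11) → π∥ = 0-11·λ ≈ -57.11841, π⊥ = 0-11·λ' ≈ 2.11841 ∉ [0.5, 1.3) ⇒ out

4, 5, 6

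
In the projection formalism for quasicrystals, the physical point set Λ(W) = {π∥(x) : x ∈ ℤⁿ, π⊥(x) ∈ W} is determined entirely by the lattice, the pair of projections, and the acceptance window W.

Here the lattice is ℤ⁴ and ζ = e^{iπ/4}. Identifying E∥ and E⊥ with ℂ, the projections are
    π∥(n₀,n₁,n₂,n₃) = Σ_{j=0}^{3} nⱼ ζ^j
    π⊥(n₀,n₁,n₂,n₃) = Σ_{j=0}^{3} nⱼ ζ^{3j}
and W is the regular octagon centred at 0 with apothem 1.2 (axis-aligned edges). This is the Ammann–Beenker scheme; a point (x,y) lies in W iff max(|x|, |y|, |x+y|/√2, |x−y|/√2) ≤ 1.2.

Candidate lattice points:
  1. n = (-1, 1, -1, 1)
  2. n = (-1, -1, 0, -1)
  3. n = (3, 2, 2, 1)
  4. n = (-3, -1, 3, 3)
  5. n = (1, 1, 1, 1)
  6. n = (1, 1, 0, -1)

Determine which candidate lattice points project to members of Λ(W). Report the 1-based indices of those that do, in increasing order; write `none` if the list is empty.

5, 6

With ζ = e^{iπ/4} the internal vectors are ζ^0,ζ^3,ζ^6,ζ^9.
candidate 1: n = (-1, 1, -1, 1) → π⊥ ≈ (-1.0000, +2.4142); max(|x|,|y|,|x±y|/√2) = 2.4142 > 1.2 ⇒ ∉ W
candidate 2: n = (-1, -1, 0, -1) → π⊥ ≈ (-1.0000, -1.4142); max(|x|,|y|,|x±y|/√2) = 1.7071 > 1.2 ⇒ ∉ W
candidate 3: n = (3, 2, 2, 1) → π⊥ ≈ (+2.2929, +0.1213); max(|x|,|y|,|x±y|/√2) = 2.2929 > 1.2 ⇒ ∉ W
candidate 4: n = (-3, -1, 3, 3) → π⊥ ≈ (-0.1716, -1.5858); max(|x|,|y|,|x±y|/√2) = 1.5858 > 1.2 ⇒ ∉ W
candidate 5: n = (1, 1, 1, 1) → π⊥ ≈ (+1.0000, +0.4142); max(|x|,|y|,|x±y|/√2) = 1.0000 ≤ 1.2 ⇒ ∈ W
candidate 6: n = (1, 1, 0, -1) → π⊥ ≈ (-0.4142, +0.0000); max(|x|,|y|,|x±y|/√2) = 0.4142 ≤ 1.2 ⇒ ∈ W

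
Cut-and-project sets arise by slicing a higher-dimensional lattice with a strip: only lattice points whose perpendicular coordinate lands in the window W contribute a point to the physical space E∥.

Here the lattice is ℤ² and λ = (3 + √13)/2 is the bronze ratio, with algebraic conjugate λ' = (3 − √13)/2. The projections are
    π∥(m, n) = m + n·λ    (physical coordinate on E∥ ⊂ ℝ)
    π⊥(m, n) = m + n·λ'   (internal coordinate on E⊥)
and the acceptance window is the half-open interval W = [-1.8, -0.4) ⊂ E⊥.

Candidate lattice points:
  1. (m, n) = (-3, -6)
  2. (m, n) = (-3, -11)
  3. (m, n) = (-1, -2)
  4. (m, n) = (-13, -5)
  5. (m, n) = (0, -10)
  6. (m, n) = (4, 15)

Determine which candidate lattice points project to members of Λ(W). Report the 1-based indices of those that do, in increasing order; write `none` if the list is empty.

1, 6

Numerically λ ≈ 3.30278 and λ' = −1/λ ≈ -0.30278.
[1] lift (-3,-6): star map gives -1.18335; window check -1.8 ≤ -1.18335 < -0.4 is true → IN Λ
[2] lift (-3,-11): star map gives 0.33053; window check -1.8 ≤ 0.33053 < -0.4 is false → out
[3] lift (-1,-2): star map gives -0.39445; window check -1.8 ≤ -0.39445 < -0.4 is false → out
[4] lift (-13,-5): star map gives -11.48612; window check -1.8 ≤ -11.48612 < -0.4 is false → out
[5] lift (0,-10): star map gives 3.02776; window check -1.8 ≤ 3.02776 < -0.4 is false → out
[6] lift (4,15): star map gives -0.54163; window check -1.8 ≤ -0.54163 < -0.4 is true → IN Λ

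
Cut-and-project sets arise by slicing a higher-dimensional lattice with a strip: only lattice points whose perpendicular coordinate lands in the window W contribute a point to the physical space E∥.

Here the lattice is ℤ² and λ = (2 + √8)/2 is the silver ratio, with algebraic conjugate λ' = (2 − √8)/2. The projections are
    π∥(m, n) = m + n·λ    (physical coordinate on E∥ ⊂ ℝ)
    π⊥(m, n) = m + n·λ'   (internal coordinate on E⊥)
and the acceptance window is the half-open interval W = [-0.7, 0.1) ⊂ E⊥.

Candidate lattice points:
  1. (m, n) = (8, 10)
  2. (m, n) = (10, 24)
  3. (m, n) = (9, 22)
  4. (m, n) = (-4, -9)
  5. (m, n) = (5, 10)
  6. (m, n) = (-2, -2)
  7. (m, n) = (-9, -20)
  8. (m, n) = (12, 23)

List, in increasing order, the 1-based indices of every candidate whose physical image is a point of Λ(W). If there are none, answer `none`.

2, 3, 4

λ' = (2−√8)/2 ≈ -0.4142.
#1 (8,10): internal coord 8 + (10)·λ' = +3.8579; +3.8579 ∉ [-0.7, 0.1) → out
#2 (10,24): internal coord 10 + (24)·λ' = +0.0589; +0.0589 ∈ [-0.7, 0.1) → IN Λ
#3 (9,22): internal coord 9 + (22)·λ' = -0.1127; -0.1127 ∈ [-0.7, 0.1) → IN Λ
#4 (-4,-9): internal coord -4 + (-9)·λ' = -0.2721; -0.2721 ∈ [-0.7, 0.1) → IN Λ
#5 (5,10): internal coord 5 + (10)·λ' = +0.8579; +0.8579 ∉ [-0.7, 0.1) → out
#6 (-2,-2): internal coord -2 + (-2)·λ' = -1.1716; -1.1716 ∉ [-0.7, 0.1) → out
#7 (-9,-20): internal coord -9 + (-20)·λ' = -0.7157; -0.7157 ∉ [-0.7, 0.1) → out
#8 (12,23): internal coord 12 + (23)·λ' = +2.4731; +2.4731 ∉ [-0.7, 0.1) → out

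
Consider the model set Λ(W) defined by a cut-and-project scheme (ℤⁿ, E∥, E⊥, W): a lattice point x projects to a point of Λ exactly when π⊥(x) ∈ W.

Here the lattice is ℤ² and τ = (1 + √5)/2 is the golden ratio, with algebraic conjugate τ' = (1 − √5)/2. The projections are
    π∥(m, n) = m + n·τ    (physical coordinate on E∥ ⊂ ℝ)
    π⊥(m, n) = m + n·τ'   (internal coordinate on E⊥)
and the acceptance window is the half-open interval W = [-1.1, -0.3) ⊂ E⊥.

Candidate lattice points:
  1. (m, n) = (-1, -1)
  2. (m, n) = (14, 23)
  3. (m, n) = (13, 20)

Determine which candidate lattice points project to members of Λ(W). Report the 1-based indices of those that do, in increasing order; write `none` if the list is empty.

Numerically τ ≈ 1.6180 and τ' = −1/τ ≈ -0.6180.
candidate 1: (m,n)=(-1,-1) → π∥ = -1-1·τ ≈ -2.6180, π⊥ = -1-1·τ' ≈ -0.3820 ∈ [-1.1, -0.3) ⇒ IN Λ
candidate 2: (m,n)=(14,23) → π∥ = 14+23·τ ≈ 51.2148, π⊥ = 14+23·τ' ≈ -0.2148 ∉ [-1.1, -0.3) ⇒ out
candidate 3: (m,n)=(13,20) → π∥ = 13+20·τ ≈ 45.3607, π⊥ = 13+20·τ' ≈ 0.6393 ∉ [-1.1, -0.3) ⇒ out

1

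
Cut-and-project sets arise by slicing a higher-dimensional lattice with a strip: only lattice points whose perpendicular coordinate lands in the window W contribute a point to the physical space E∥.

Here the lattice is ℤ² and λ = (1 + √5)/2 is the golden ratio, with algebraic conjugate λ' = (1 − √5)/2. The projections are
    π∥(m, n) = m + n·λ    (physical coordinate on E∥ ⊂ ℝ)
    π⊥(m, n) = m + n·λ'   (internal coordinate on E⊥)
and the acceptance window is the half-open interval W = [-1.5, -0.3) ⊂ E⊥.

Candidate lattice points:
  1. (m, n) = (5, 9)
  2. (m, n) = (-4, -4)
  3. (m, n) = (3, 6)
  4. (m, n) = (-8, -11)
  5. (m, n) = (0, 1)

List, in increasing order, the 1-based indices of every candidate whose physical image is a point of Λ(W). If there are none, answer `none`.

λ' = (1−√5)/2 ≈ -0.618034.
candidate 1: (m,n)=(5,9) → π∥ = 5+9·λ ≈ 19.562306, π⊥ = 5+9·λ' ≈ -0.562306 ∈ [-1.5, -0.3) ⇒ IN Λ
candidate 2: (m,n)=(-4,-4) → π∥ = -4-4·λ ≈ -10.472136, π⊥ = -4-4·λ' ≈ -1.527864 ∉ [-1.5, -0.3) ⇒ out
candidate 3: (m,n)=(3,6) → π∥ = 3+6·λ ≈ 12.708204, π⊥ = 3+6·λ' ≈ -0.708204 ∈ [-1.5, -0.3) ⇒ IN Λ
candidate 4: (m,n)=(-8,-11) → π∥ = -8-11·λ ≈ -25.798374, π⊥ = -8-11·λ' ≈ -1.201626 ∈ [-1.5, -0.3) ⇒ IN Λ
candidate 5: (m,n)=(0,1) → π∥ = 0+1·λ ≈ 1.618034, π⊥ = 0+1·λ' ≈ -0.618034 ∈ [-1.5, -0.3) ⇒ IN Λ

1, 3, 4, 5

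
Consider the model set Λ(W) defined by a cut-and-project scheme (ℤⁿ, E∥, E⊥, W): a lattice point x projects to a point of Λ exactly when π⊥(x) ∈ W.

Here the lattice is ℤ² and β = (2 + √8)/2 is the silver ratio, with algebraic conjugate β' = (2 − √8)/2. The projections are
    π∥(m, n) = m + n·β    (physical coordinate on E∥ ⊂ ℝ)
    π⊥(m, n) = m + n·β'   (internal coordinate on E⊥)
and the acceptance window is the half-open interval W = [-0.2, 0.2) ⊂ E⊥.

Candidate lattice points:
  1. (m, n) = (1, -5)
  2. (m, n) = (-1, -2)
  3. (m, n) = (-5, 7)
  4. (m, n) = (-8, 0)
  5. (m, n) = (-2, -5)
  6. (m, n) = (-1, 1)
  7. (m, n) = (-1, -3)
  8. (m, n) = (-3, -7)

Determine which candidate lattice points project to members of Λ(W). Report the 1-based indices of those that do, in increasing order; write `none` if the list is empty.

2, 5, 8

Numerically β ≈ 2.414214 and β' = −1/β ≈ -0.414214.
#1 (1,-5): internal coord 1 + (-5)·β' = +3.071068; +3.071068 ∉ [-0.2, 0.2) → out
#2 (-1,-2): internal coord -1 + (-2)·β' = -0.171573; -0.171573 ∈ [-0.2, 0.2) → IN Λ
#3 (-5,7): internal coord -5 + (7)·β' = -7.899495; -7.899495 ∉ [-0.2, 0.2) → out
#4 (-8,0): internal coord -8 + (0)·β' = -8.000000; -8.000000 ∉ [-0.2, 0.2) → out
#5 (-2,-5): internal coord -2 + (-5)·β' = +0.071068; +0.071068 ∈ [-0.2, 0.2) → IN Λ
#6 (-1,1): internal coord -1 + (1)·β' = -1.414214; -1.414214 ∉ [-0.2, 0.2) → out
#7 (-1,-3): internal coord -1 + (-3)·β' = +0.242641; +0.242641 ∉ [-0.2, 0.2) → out
#8 (-3,-7): internal coord -3 + (-7)·β' = -0.100505; -0.100505 ∈ [-0.2, 0.2) → IN Λ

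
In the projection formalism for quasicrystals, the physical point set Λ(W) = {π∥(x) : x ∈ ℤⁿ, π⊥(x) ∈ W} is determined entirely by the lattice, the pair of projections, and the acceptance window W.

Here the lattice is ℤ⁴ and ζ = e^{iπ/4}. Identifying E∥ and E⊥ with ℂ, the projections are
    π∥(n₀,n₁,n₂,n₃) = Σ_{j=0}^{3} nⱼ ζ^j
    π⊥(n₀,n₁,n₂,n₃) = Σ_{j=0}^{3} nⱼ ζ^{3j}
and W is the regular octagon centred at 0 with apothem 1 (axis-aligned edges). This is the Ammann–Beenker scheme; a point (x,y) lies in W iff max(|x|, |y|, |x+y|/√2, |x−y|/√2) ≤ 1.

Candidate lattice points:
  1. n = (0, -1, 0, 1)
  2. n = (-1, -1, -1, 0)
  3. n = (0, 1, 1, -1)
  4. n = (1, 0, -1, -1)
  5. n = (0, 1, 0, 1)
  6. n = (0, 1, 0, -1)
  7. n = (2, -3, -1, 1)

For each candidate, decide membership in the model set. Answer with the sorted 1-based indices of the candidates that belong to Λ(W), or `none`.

2, 4

Internal map: ζ^{3j} for j=0..3 gives (1,0), (−√2/2,√2/2), (0,−1), (√2/2,√2/2).
#1 (0, -1, 0, 1): internal (1.414214, 0.000000); octagon support 1.414214 vs apothem 1 → ∉ W
#2 (-1, -1, -1, 0): internal (-0.292893, 0.292893); octagon support 0.414214 vs apothem 1 → ∈ W
#3 (0, 1, 1, -1): internal (-1.414214, -1.000000); octagon support 1.707107 vs apothem 1 → ∉ W
#4 (1, 0, -1, -1): internal (0.292893, 0.292893); octagon support 0.414214 vs apothem 1 → ∈ W
#5 (0, 1, 0, 1): internal (0.000000, 1.414214); octagon support 1.414214 vs apothem 1 → ∉ W
#6 (0, 1, 0, -1): internal (-1.414214, 0.000000); octagon support 1.414214 vs apothem 1 → ∉ W
#7 (2, -3, -1, 1): internal (4.828427, -0.414214); octagon support 4.828427 vs apothem 1 → ∉ W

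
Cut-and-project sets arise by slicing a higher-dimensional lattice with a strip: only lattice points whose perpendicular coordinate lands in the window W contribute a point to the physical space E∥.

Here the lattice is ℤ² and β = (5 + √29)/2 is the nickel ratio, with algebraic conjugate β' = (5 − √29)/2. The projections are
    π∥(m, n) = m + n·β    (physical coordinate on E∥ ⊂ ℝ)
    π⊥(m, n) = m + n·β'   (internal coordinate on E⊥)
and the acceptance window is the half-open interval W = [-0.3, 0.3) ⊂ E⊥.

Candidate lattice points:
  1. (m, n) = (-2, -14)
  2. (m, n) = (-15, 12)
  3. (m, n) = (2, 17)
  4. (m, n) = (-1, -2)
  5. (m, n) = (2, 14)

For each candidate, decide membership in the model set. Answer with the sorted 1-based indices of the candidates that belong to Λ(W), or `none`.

Numerically β ≈ 5.19258 and β' = −1/β ≈ -0.19258.
candidate 1: (m,n)=(-2,-14) → π∥ = -2-14·β ≈ -74.69615, π⊥ = -2-14·β' ≈ 0.69615 ∉ [-0.3, 0.3) ⇒ out
candidate 2: (m,n)=(-15,12) → π∥ = -15+12·β ≈ 47.31099, π⊥ = -15+12·β' ≈ -17.31099 ∉ [-0.3, 0.3) ⇒ out
candidate 3: (m,n)=(2,17) → π∥ = 2+17·β ≈ 90.27390, π⊥ = 2+17·β' ≈ -1.27390 ∉ [-0.3, 0.3) ⇒ out
candidate 4: (m,n)=(-1,-2) → π∥ = -1-2·β ≈ -11.38516, π⊥ = -1-2·β' ≈ -0.61484 ∉ [-0.3, 0.3) ⇒ out
candidate 5: (m,n)=(2,14) → π∥ = 2+14·β ≈ 74.69615, π⊥ = 2+14·β' ≈ -0.69615 ∉ [-0.3, 0.3) ⇒ out

none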